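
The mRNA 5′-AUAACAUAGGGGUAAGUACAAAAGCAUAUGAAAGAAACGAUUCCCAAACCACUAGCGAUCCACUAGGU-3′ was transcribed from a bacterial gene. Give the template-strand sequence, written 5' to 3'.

5′-ACCTAGTGGATCGCTAGTGGTTTGGGAATCGTTTCTTTCATATGCTTTTGTACTTACCCCTATGTTAT-3′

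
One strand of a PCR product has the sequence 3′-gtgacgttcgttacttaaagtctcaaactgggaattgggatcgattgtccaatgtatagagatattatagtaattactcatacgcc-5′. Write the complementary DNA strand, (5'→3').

5'-CACTGCAAGCAATGAATTTCAGAGTTTGACCCTTAACCCTAGCTAACAGGTTACATATCTCTATAATATCATTAATGAGTATGCGG-3'

The strand is given 3'→5', so its complement runs 5'→3' in the same left-to-right order: pair each base A↔T, G↔C.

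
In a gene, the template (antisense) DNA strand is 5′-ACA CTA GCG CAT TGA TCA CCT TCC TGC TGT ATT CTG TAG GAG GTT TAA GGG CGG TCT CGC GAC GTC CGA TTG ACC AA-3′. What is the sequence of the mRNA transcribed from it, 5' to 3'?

5'-UUGGUCAAUCGGACGUCGCGAGACCGCCCUUAAACCUCCUACAGAAUACAGCAGGAAGGUGAUCAAUGCGCUAGUGU-3'

The mRNA has the sequence of the coding strand (reverse complement of the template) with T→U. Reverse complement of ACACTAGCGCATTGATCACCTTCCTGCTGTATTCTGTAGGAGGTTTAAGGGCGGTCTCGCGACGTCCGATTGACCAA is TTGGTCAATCGGACGTCGCGAGACCGCCCTTAAACCTCCTACAGAATACAGCAGGAAGGTGATCAATGCGCTAGTGT; then T→U.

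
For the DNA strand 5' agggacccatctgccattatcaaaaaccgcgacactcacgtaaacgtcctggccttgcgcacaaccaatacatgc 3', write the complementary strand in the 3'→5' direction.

Base-pairing A↔T, G↔C gives the complement. The complementary strand is antiparallel, so paired with a 5'→3' strand it runs 3'→5'.

3'-TCCCTGGGTAGACGGTAATAGTTTTTGGCGCTGTGAGTGCATTTGCAGGACCGGAACGCGTGTTGGTTATGTACG-5'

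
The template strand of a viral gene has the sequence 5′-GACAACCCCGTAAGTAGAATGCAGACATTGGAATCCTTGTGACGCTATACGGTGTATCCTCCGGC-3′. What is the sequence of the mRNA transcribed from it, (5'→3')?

5′-GCCGGAGGAUACACCGUAUAGCGUCACAAGGAUUCCAAUGUCUGCAUUCUACUUACGGGGUUGUC-3′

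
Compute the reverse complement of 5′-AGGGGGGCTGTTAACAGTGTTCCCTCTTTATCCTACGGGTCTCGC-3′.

5'-GCGAGACCCGTAGGATAAAGAGGGAACACTGTTAACAGCCCCCCT-3'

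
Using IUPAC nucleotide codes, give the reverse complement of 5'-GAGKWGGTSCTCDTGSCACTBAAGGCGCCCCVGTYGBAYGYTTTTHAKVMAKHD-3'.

Standard pairs A↔T, G↔C; ambiguity codes pair Y↔R, M↔K, W↔W, S↔S, B↔V, D↔H. Complement (CTCMWCCASGAGHACSGTGAVTTCCGCGGGGBCARCVTRCRAAAADTMBKTMDH), then reverse for 5'→3'.

5'-HDMTKBMTDAAAARCRTVCRACBGGGGCGCCTTVAGTGSCAHGAGSACCWMCTC-3'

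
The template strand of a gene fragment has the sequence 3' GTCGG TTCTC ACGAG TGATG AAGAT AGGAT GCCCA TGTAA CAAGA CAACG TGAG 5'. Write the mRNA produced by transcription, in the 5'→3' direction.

Reading the template 3'→5' as shown, RNA polymerase pairs each base (A→U, T→A, G↔C) to build mRNA 5'→3' directly.

5'-CAGCCAAGAGUGCUCACUACUUCUAUCCUACGGGUACAUUGUUCUGUUGCACUC-3'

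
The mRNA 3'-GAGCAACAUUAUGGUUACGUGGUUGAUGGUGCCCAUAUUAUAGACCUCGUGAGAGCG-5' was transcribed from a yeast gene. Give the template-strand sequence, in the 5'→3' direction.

5′-CTCGTTGTAATACCAATGCACCAACTACCACGGGTATAATATCTGGAGCACTCTCGC-3′

Written 5'→3' the mRNA is GCGAGAGUGCUCCAGAUAUUAUACCCGUGGUAGUUGGUGCAUUGGUAUUACAACGAG, so the coding DNA strand is GCGAGAGTGCTCCAGATATTATACCCGTGGTAGTTGGTGCATTGGTATTACAACGAG. The template is its reverse complement.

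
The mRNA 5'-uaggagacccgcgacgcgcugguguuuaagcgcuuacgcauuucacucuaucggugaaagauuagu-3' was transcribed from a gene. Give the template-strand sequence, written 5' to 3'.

5'-ACTAATCTTTCACCGATAGAGTGAAATGCGTAAGCGCTTAAACACCAGCGCGTCGCGGGTCTCCTA-3'

Replace U with T to get the coding DNA strand: TAGGAGACCCGCGACGCGCTGGTGTTTAAGCGCTTACGCATTTCACTCTATCGGTGAAAGATTAGT. The template strand is its reverse complement (complement ATCCTCTGGGCGCTGCGCGACCACAAATTCGCGAATGCGTAAAGTGAGATAGCCACTTTCTAATCA, then reverse).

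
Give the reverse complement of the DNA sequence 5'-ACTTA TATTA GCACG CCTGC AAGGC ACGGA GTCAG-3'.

5'-CTGACTCCGTGCCTTGCAGGCGTGCTAATATAAGT-3'

Reading the sequence 3'→5' and pairing each base (A↔T, G↔C) gives the reverse complement directly.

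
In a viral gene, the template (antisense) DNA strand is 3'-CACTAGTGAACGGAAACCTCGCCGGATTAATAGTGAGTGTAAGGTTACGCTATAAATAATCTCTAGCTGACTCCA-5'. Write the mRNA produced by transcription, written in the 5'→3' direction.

Reading the template 3'→5' as shown, RNA polymerase pairs each base (A→U, T→A, G↔C) to build mRNA 5'→3' directly.

5'-GUGAUCACUUGCCUUUGGAGCGGCCUAAUUAUCACUCACAUUCCAAUGCGAUAUUUAUUAGAGAUCGACUGAGGU-3'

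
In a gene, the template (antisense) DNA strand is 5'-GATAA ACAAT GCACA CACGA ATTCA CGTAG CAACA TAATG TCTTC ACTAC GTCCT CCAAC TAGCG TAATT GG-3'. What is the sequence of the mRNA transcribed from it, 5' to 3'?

5'-CCAAUUACGCUAGUUGGAGGACGUAGUGAAGACAUUAUGUUGCUACGUGAAUUCGUGUGUGCAUUGUUUAUC-3'

The mRNA has the sequence of the coding strand (reverse complement of the template) with T→U. Reverse complement of GATAAACAATGCACACACGAATTCACGTAGCAACATAATGTCTTCACTACGTCCTCCAACTAGCGTAATTGG is CCAATTACGCTAGTTGGAGGACGTAGTGAAGACATTATGTTGCTACGTGAATTCGTGTGTGCATTGTTTATC; then T→U.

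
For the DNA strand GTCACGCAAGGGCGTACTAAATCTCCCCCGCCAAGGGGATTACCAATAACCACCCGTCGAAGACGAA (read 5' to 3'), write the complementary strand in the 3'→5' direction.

Base-pairing A↔T, G↔C gives the complement. The complementary strand is antiparallel, so paired with a 5'→3' strand it runs 3'→5'.

3'-CAGTGCGTTCCCGCATGATTTAGAGGGGGCGGTTCCCCTAATGGTTATTGGTGGGCAGCTTCTGCTT-5'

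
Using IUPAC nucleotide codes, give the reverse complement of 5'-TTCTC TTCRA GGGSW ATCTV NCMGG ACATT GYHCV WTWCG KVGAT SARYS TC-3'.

5'-GASRYTSATCBMCGWAWBGDRCAATGTCCKGNBAGATWSCCCTYGAAGAGAA-3'

Standard pairs A↔T, G↔C; ambiguity codes pair R↔Y, M↔K, W↔W, S↔S, H↔D, V↔B, N↔N. Complement (AAGAGAAGYTCCCSWTAGABNGKCCTGTAACRDGBWAWGCMBCTASTYRSAG), then reverse for 5'→3'.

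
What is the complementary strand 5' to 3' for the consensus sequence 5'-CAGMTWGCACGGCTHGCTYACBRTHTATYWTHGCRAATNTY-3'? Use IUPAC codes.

5'-RANATTYGCDAWRATADAYVGTRAGCDAGCCGTGCWAKCTG-3'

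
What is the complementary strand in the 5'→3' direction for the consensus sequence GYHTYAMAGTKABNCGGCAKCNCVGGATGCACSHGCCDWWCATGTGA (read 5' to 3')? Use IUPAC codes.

5'-TCACATGWWHGGCDSGTGCATCCBGNGMTGCCGNVTMACTKTRADRC-3'

Standard pairs A↔T, G↔C; ambiguity codes pair Y↔R, M↔K, W↔W, S↔S, B↔V, D↔H, N↔N. Complement (CRDARTKTCAMTVNGCCGTMGNGBCCTACGTGSDCGGHWWGTACACT), then reverse for 5'→3'.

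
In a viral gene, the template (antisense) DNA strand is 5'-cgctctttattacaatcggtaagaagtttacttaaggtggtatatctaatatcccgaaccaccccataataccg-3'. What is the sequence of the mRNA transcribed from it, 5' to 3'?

5′-CGGUAUUAUGGGGUGGUUCGGGAUAUUAGAUAUACCACCUUAAGUAAACUUCUUACCGAUUGUAAUAAAGAGCG-3′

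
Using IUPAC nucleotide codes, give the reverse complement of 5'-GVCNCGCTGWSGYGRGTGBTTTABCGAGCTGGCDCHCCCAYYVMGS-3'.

Standard pairs A↔T, G↔C; ambiguity codes pair R↔Y, M↔K, W↔W, S↔S, B↔V, D↔H, N↔N. Complement (CBGNGCGACWSCRCYCACVAAATVGCTCGACCGHGDGGGTRRBKCS), then reverse for 5'→3'.

5'-SCKBRRTGGGDGHGCCAGCTCGVTAAAVCACYCRCSWCAGCGNGBC-3'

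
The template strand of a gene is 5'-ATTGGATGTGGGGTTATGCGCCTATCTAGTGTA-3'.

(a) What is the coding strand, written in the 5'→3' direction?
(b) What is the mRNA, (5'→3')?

(a) The coding strand is the reverse complement of the template: complement TAACCTACACCCCAATACGCGGATAGATCACAT, then reverse.
(b) mRNA has the coding-strand sequence with T→U.

(a) 5'-TACACTAGATAGGCGCATAACCCCACATCCAAT-3'
(b) 5'-UACACUAGAUAGGCGCAUAACCCCACAUCCAAU-3'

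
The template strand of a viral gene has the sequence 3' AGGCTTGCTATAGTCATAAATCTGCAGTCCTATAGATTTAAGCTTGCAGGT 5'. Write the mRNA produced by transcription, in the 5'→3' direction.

5'-UCCGAACGAUAUCAGUAUUUAGACGUCAGGAUAUCUAAAUUCGAACGUCCA-3'

Reading the template 3'→5' as shown, RNA polymerase pairs each base (A→U, T→A, G↔C) to build mRNA 5'→3' directly.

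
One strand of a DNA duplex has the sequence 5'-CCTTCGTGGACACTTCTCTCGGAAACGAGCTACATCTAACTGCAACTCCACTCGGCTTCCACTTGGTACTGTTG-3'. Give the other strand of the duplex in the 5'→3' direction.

5′-CAACAGTACCAAGTGGAAGCCGAGTGGAGTTGCAGTTAGATGTAGCTCGTTTCCGAGAGAAGTGTCCACGAAGG-3′

Pairing A↔T and G↔C gives GGAAGCACCTGTGAAGAGAGCCTTTGCTCGATGTAGATTGACGTTGAGGTGAGCCGAAGGTGAACCATGACAAC, running 3'→5'. Reverse for the 5'→3' convention.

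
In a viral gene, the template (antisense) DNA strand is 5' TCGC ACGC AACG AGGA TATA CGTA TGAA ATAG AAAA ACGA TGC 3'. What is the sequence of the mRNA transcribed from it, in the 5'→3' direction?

5'-GCAUCGUUUUUCUAUUUCAUACGUAUAUCCUCGUUGCGUGCGA-3'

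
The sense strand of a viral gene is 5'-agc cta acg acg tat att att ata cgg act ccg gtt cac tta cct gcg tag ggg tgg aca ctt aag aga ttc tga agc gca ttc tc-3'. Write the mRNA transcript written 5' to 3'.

The mRNA is synthesized from the template strand, so it matches the coding strand with T replaced by U.

5'-AGCCUAACGACGUAUAUUAUUAUACGGACUCCGGUUCACUUACCUGCGUAGGGGUGGACACUUAAGAGAUUCUGAAGCGCAUUCUC-3'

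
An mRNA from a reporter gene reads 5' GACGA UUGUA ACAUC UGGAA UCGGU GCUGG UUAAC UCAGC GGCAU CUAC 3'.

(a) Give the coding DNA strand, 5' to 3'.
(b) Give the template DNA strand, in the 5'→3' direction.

(a) 5'-GACGATTGTAACATCTGGAATCGGTGCTGGTTAACTCAGCGGCATCTAC-3'
(b) 5'-GTAGATGCCGCTGAGTTAACCAGCACCGATTCCAGATGTTACAATCGTC-3'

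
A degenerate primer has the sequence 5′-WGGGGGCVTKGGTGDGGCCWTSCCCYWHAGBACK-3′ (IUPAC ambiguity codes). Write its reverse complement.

5′-MGTVCTDWRGGGSAWGGCCHCACCMABGCCCCCW-3′

Standard pairs A↔T, G↔C; ambiguity codes pair Y↔R, K↔M, W↔W, S↔S, B↔V, D↔H. Complement (WCCCCCGBAMCCACHCCGGWASGGGRWDTCVTGM), then reverse for 5'→3'.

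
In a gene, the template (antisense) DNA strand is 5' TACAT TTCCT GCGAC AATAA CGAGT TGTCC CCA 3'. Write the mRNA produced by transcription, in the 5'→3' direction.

5′-UGGGGACAACUCGUUAUUGUCGCAGGAAAUGUA-3′

The mRNA has the sequence of the coding strand (reverse complement of the template) with T→U. Reverse complement of TACATTTCCTGCGACAATAACGAGTTGTCCCCA is TGGGGACAACTCGTTATTGTCGCAGGAAATGTA; then T→U.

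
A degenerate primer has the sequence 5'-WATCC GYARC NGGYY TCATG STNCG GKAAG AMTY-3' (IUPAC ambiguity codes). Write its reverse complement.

5'-RAKTCTTMCCGNASCATGARRCCNGYTRCGGATW-3'

Standard pairs A↔T, G↔C; ambiguity codes pair R↔Y, M↔K, W↔W, S↔S, N↔N. Complement (WTAGGCRTYGNCCRRAGTACSANGCCMTTCTKAR), then reverse for 5'→3'.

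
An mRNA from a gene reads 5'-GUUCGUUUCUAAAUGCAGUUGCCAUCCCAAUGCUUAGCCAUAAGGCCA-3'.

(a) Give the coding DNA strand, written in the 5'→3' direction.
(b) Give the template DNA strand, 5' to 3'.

(a) 5'-GTTCGTTTCTAAATGCAGTTGCCATCCCAATGCTTAGCCATAAGGCCA-3'
(b) 5'-TGGCCTTATGGCTAAGCATTGGGATGGCAACTGCATTTAGAAACGAAC-3'

(a) The coding strand matches the mRNA with U→T.
(b) The template strand is the reverse complement of the coding strand.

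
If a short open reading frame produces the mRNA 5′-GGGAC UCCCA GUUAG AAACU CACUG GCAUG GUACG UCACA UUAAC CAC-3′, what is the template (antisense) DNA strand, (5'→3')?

5'-GTGGTTAATGTGACGTACCATGCCAGTGAGTTTCTAACTGGGAGTCCC-3'

Replace U with T to get the coding DNA strand: GGGACTCCCAGTTAGAAACTCACTGGCATGGTACGTCACATTAACCAC. The template strand is its reverse complement (complement CCCTGAGGGTCAATCTTTGAGTGACCGTACCATGCAGTGTAATTGGTG, then reverse).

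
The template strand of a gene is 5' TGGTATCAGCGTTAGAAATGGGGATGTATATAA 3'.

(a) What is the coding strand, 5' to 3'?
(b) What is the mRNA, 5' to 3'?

(a) 5′-TTATATACATCCCCATTTCTAACGCTGATACCA-3′
(b) 5'-UUAUAUACAUCCCCAUUUCUAACGCUGAUACCA-3'

(a) The coding strand is the reverse complement of the template: complement ACCATAGTCGCAATCTTTACCCCTACATATATT, then reverse.
(b) mRNA has the coding-strand sequence with T→U.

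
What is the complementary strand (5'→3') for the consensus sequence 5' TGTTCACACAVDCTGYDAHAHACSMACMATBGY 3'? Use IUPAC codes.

Standard pairs A↔T, G↔C; ambiguity codes pair Y↔R, M↔K, S↔S, B↔V, D↔H. Complement (ACAAGTGTGTBHGACRHTDTDTGSKTGKTAVCR), then reverse for 5'→3'.

5'-RCVATKGTKSGTDTDTHRCAGHBTGTGTGAACA-3'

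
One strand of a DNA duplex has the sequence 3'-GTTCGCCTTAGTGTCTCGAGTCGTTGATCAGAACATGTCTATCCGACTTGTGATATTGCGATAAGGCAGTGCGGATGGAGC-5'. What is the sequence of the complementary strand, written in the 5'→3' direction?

The strand is given 3'→5', so its complement runs 5'→3' in the same left-to-right order: pair each base A↔T, G↔C.

5'-CAAGCGGAATCACAGAGCTCAGCAACTAGTCTTGTACAGATAGGCTGAACACTATAACGCTATTCCGTCACGCCTACCTCG-3'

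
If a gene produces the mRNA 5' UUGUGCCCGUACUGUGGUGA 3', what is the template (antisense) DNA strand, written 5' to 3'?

Replace U with T to get the coding DNA strand: TTGTGCCCGTACTGTGGTGA. The template strand is its reverse complement (complement AACACGGGCATGACACCACT, then reverse).

5'-TCACCACAGTACGGGCACAA-3'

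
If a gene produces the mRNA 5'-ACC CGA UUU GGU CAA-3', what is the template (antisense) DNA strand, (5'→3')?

5'-TTGACCAAATCGGGT-3'

Replace U with T to get the coding DNA strand: ACCCGATTTGGTCAA. The template strand is its reverse complement (complement TGGGCTAAACCAGTT, then reverse).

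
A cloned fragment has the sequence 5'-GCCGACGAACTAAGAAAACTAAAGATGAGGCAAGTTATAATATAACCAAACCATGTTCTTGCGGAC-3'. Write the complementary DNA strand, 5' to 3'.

The complement of GCCGACGAACTAAGAAAACTAAAGATGAGGCAAGTTATAATATAACCAAACCATGTTCTTGCGGAC is CGGCTGCTTGATTCTTTTGATTTCTACTCCGTTCAATATTATATTGGTTTGGTACAAGAACGCCTG (A↔T, G↔C). DNA strands are antiparallel, so the complementary strand runs 3'→5'; reversing gives the 5'→3' form.

5'-GTCCGCAAGAACATGGTTTGGTTATATTATAACTTGCCTCATCTTTAGTTTTCTTAGTTCGTCGGC-3'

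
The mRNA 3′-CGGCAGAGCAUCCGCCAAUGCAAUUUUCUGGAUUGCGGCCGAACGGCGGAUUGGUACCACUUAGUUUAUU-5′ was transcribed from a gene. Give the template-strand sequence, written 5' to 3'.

5'-GCCGTCTCGTAGGCGGTTACGTTAAAAGACCTAACGCCGGCTTGCCGCCTAACCATGGTGAATCAAATAA-3'

Written 5'→3' the mRNA is UUAUUUGAUUCACCAUGGUUAGGCGGCAAGCCGGCGUUAGGUCUUUUAACGUAACCGCCUACGAGACGGC, so the coding DNA strand is TTATTTGATTCACCATGGTTAGGCGGCAAGCCGGCGTTAGGTCTTTTAACGTAACCGCCTACGAGACGGC. The template is its reverse complement.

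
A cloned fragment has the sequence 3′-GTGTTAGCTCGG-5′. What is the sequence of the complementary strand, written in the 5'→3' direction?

5'-CACAATCGAGCC-3'

The strand is given 3'→5', so its complement runs 5'→3' in the same left-to-right order: pair each base A↔T, G↔C.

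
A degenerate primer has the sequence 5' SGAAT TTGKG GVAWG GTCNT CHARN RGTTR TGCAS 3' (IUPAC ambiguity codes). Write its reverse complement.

Standard pairs A↔T, G↔C; ambiguity codes pair R↔Y, K↔M, W↔W, S↔S, H↔D, V↔B, N↔N. Complement (SCTTAAACMCCBTWCCAGNAGDTYNYCAAYACGTS), then reverse for 5'→3'.

5'-STGCAYAACYNYTDGANGACCWTBCCMCAAATTCS-3'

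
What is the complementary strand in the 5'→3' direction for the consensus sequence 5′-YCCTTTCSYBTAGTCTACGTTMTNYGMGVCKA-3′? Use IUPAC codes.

Standard pairs A↔T, G↔C; ambiguity codes pair Y↔R, M↔K, S↔S, B↔V, N↔N. Complement (RGGAAAGSRVATCAGATGCAAKANRCKCBGMT), then reverse for 5'→3'.

5'-TMGBCKCRNAKAACGTAGACTAVRSGAAAGGR-3'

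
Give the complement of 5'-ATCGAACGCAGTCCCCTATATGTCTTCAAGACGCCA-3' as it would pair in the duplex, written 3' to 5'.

3'-TAGCTTGCGTCAGGGGATATACAGAAGTTCTGCGGT-5'

Base-pairing A↔T, G↔C gives the complement. The complementary strand is antiparallel, so paired with a 5'→3' strand it runs 3'→5'.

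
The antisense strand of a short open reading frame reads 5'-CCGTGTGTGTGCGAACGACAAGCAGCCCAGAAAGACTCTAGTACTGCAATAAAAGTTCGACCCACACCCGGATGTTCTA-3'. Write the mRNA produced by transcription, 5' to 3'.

RNA polymerase reads the template 3'→5' and synthesizes mRNA 5'→3' by base-pairing (A→U, T→A, G↔C). The complement of the template is GGCACACACACGCTTGCTGTTCGTCGGGTCTTTCTGAGATCATGACGTTATTTTCAAGCTGGGTGTGGGCCTACAAGAT; antiparallel, so 5'→3' the coding strand is TAGAACATCCGGGTGTGGGTCGAACTTTTATTGCAGTACTAGAGTCTTTCTGGGCTGCTTGTCGTTCGCACACACACGG. Replace T with U for the mRNA.

5'-UAGAACAUCCGGGUGUGGGUCGAACUUUUAUUGCAGUACUAGAGUCUUUCUGGGCUGCUUGUCGUUCGCACACACACGG-3'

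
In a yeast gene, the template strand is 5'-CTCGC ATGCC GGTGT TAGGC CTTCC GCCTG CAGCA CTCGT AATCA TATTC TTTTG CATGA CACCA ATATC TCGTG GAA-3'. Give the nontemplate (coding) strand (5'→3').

5'-TTCCACGAGATATTGGTGTCATGCAAAAGAATATGATTACGAGTGCTGCAGGCGGAAGGCCTAACACCGGCATGCGAG-3'

The coding strand is complementary and antiparallel to the template: take the complement (A↔T, G↔C) and reverse.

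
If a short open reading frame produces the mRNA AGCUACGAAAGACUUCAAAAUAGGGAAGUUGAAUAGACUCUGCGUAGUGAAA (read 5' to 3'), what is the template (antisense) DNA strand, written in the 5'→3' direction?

Replace U with T to get the coding DNA strand: AGCTACGAAAGACTTCAAAATAGGGAAGTTGAATAGACTCTGCGTAGTGAAA. The template strand is its reverse complement (complement TCGATGCTTTCTGAAGTTTTATCCCTTCAACTTATCTGAGACGCATCACTTT, then reverse).

5'-TTTCACTACGCAGAGTCTATTCAACTTCCCTATTTTGAAGTCTTTCGTAGCT-3'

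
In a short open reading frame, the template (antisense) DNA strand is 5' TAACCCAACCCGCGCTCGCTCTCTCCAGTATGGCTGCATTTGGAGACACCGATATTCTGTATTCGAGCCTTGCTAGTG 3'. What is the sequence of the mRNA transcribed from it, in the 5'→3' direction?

5'-CACUAGCAAGGCUCGAAUACAGAAUAUCGGUGUCUCCAAAUGCAGCCAUACUGGAGAGAGCGAGCGCGGGUUGGGUUA-3'

The mRNA has the sequence of the coding strand (reverse complement of the template) with T→U. Reverse complement of TAACCCAACCCGCGCTCGCTCTCTCCAGTATGGCTGCATTTGGAGACACCGATATTCTGTATTCGAGCCTTGCTAGTG is CACTAGCAAGGCTCGAATACAGAATATCGGTGTCTCCAAATGCAGCCATACTGGAGAGAGCGAGCGCGGGTTGGGTTA; then T→U.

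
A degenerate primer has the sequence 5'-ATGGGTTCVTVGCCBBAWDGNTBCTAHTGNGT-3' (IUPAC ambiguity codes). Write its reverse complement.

Standard pairs A↔T, G↔C; ambiguity codes pair W↔W, B↔V, D↔H, N↔N. Complement (TACCCAAGBABCGGVVTWHCNAVGATDACNCA), then reverse for 5'→3'.

5'-ACNCADTAGVANCHWTVVGGCBABGAACCCAT-3'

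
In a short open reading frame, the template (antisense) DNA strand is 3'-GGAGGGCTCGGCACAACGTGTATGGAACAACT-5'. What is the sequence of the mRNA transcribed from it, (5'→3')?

5'-CCUCCCGAGCCGUGUUGCACAUACCUUGUUGA-3'

Reading the template 3'→5' as shown, RNA polymerase pairs each base (A→U, T→A, G↔C) to build mRNA 5'→3' directly.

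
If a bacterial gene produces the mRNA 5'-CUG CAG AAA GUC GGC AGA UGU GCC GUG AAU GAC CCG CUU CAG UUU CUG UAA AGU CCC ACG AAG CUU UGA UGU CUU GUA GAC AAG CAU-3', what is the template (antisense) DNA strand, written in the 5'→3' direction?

5'-ATGCTTGTCTACAAGACATCAAAGCTTCGTGGGACTTTACAGAAACTGAAGCGGGTCATTCACGGCACATCTGCCGACTTTCTGCAG-3'

Replace U with T to get the coding DNA strand: CTGCAGAAAGTCGGCAGATGTGCCGTGAATGACCCGCTTCAGTTTCTGTAAAGTCCCACGAAGCTTTGATGTCTTGTAGACAAGCAT. The template strand is its reverse complement (complement GACGTCTTTCAGCCGTCTACACGGCACTTACTGGGCGAAGTCAAAGACATTTCAGGGTGCTTCGAAACTACAGAACATCTGTTCGTA, then reverse).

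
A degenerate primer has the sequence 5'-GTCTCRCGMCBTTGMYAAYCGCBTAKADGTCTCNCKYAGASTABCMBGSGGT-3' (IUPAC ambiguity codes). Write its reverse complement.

Standard pairs A↔T, G↔C; ambiguity codes pair R↔Y, M↔K, S↔S, B↔V, D↔H, N↔N. Complement (CAGAGYGCKGVAACKRTTRGCGVATMTHCAGAGNGMRTCTSATVGKVCSCCA), then reverse for 5'→3'.

5'-ACCSCVKGVTASTCTRMGNGAGACHTMTAVGCGRTTRKCAAVGKCGYGAGAC-3'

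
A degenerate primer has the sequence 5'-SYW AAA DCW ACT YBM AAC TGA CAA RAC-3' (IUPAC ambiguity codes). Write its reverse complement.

5'-GTYTTGTCAGTTKVRAGTWGHTTTWRS-3'

Standard pairs A↔T, G↔C; ambiguity codes pair R↔Y, M↔K, W↔W, S↔S, B↔V, D↔H. Complement (SRWTTTHGWTGARVKTTGACTGTTYTG), then reverse for 5'→3'.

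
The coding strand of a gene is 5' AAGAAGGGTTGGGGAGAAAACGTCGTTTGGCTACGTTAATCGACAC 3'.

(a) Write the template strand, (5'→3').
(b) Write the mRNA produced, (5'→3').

(a) 5′-GTGTCGATTAACGTAGCCAAACGACGTTTTCTCCCCAACCCTTCTT-3′
(b) 5'-AAGAAGGGUUGGGGAGAAAACGUCGUUUGGCUACGUUAAUCGACAC-3'

(a) The template strand is the reverse complement of the coding strand: complement TTCTTCCCAACCCCTCTTTTGCAGCAAACCGATGCAATTAGCTGTG, then reverse.
(b) mRNA matches the coding strand with T→U.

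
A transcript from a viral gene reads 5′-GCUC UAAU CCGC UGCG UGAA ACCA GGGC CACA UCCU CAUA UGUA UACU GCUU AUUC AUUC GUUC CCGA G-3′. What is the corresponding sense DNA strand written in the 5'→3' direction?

The coding DNA strand has the same 5'→3' sequence as the mRNA with U replaced by T.

5'-GCTCTAATCCGCTGCGTGAAACCAGGGCCACATCCTCATATGTATACTGCTTATTCATTCGTTCCCGAG-3'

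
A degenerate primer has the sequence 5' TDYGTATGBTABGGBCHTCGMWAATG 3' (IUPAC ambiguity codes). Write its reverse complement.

5'-CATTWKCGADGVCCVTAVCATACRHA-3'

Standard pairs A↔T, G↔C; ambiguity codes pair Y↔R, M↔K, W↔W, B↔V, D↔H. Complement (AHRCATACVATVCCVGDAGCKWTTAC), then reverse for 5'→3'.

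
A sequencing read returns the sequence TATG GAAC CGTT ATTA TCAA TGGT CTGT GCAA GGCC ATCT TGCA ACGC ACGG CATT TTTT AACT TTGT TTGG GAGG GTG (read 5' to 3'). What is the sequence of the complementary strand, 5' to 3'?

Pairing A↔T and G↔C gives ATACCTTGGCAATAATAGTTACCAGACACGTTCCGGTAGAACGTTGCGTGCCGTAAAAAATTGAAACAAACCCTCCCAC, running 3'→5'. Reverse for the 5'→3' convention.

5′-CACCCTCCCAAACAAAGTTAAAAAATGCCGTGCGTTGCAAGATGGCCTTGCACAGACCATTGATAATAACGGTTCCATA-3′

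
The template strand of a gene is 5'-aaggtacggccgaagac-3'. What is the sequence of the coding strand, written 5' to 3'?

5′-GTCTTCGGCCGTACCTT-3′

The coding strand is complementary and antiparallel to the template: take the complement (A↔T, G↔C) and reverse.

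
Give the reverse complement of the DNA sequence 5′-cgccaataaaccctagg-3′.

5'-CCTAGGGTTTATTGGCG-3'

Reading the sequence 3'→5' and pairing each base (A↔T, G↔C) gives the reverse complement directly.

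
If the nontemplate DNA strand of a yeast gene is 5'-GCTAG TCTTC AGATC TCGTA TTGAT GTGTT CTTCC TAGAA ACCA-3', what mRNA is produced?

5'-GCUAGUCUUCAGAUCUCGUAUUGAUGUGUUCUUCCUAGAAACCA-3'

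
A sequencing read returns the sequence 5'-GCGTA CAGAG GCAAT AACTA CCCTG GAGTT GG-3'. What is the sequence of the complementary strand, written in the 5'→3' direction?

5'-CCAACTCCAGGGTAGTTATTGCCTCTGTACGC-3'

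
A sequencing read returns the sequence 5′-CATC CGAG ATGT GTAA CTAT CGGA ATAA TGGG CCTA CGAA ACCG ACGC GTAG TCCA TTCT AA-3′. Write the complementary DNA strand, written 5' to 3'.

The complement of CATCCGAGATGTGTAACTATCGGAATAATGGGCCTACGAAACCGACGCGTAGTCCATTCTAA is GTAGGCTCTACACATTGATAGCCTTATTACCCGGATGCTTTGGCTGCGCATCAGGTAAGATT (A↔T, G↔C). DNA strands are antiparallel, so the complementary strand runs 3'→5'; reversing gives the 5'→3' form.

5'-TTAGAATGGACTACGCGTCGGTTTCGTAGGCCCATTATTCCGATAGTTACACATCTCGGATG-3'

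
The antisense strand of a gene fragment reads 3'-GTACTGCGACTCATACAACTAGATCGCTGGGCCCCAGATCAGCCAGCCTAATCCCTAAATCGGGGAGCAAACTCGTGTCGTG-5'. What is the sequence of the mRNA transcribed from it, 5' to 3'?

Reading the template 3'→5' as shown, RNA polymerase pairs each base (A→U, T→A, G↔C) to build mRNA 5'→3' directly.

5'-CAUGACGCUGAGUAUGUUGAUCUAGCGACCCGGGGUCUAGUCGGUCGGAUUAGGGAUUUAGCCCCUCGUUUGAGCACAGCAC-3'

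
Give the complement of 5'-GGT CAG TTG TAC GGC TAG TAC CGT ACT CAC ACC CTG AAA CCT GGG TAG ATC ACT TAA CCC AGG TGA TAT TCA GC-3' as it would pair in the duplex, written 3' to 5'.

3'-CCAGTCAACATGCCGATCATGGCATGAGTGTGGGACTTTGGACCCATCTAGTGAATTGGGTCCACTATAAGTCG-5'

Base-pairing A↔T, G↔C gives the complement. The complementary strand is antiparallel, so paired with a 5'→3' strand it runs 3'→5'.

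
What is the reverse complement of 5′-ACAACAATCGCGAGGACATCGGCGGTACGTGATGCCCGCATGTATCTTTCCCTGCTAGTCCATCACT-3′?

5'-AGTGATGGACTAGCAGGGAAAGATACATGCGGGCATCACGTACCGCCGATGTCCTCGCGATTGTTGT-3'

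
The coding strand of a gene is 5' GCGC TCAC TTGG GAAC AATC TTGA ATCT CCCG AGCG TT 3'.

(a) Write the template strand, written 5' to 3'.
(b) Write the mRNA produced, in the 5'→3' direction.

(a) 5'-AACGCTCGGGAGATTCAAGATTGTTCCCAAGTGAGCGC-3'
(b) 5'-GCGCUCACUUGGGAACAAUCUUGAAUCUCCCGAGCGUU-3'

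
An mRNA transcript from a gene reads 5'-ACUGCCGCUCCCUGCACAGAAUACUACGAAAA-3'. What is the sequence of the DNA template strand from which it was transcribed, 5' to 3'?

5'-TTTTCGTAGTATTCTGTGCAGGGAGCGGCAGT-3'

Replace U with T to get the coding DNA strand: ACTGCCGCTCCCTGCACAGAATACTACGAAAA. The template strand is its reverse complement (complement TGACGGCGAGGGACGTGTCTTATGATGCTTTT, then reverse).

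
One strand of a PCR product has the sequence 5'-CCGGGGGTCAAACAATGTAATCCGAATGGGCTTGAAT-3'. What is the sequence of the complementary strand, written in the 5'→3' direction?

5′-ATTCAAGCCCATTCGGATTACATTGTTTGACCCCCGG-3′

Pairing A↔T and G↔C gives GGCCCCCAGTTTGTTACATTAGGCTTACCCGAACTTA, running 3'→5'. Reverse for the 5'→3' convention.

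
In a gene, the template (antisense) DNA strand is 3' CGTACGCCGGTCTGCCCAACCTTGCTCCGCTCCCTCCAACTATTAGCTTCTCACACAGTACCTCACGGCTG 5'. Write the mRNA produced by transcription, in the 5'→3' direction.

Reading the template 3'→5' as shown, RNA polymerase pairs each base (A→U, T→A, G↔C) to build mRNA 5'→3' directly.

5'-GCAUGCGGCCAGACGGGUUGGAACGAGGCGAGGGAGGUUGAUAAUCGAAGAGUGUGUCAUGGAGUGCCGAC-3'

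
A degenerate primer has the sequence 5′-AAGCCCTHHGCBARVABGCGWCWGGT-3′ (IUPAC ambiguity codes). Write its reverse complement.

5'-ACCWGWCGCVTBYTVGCDDAGGGCTT-3'

Standard pairs A↔T, G↔C; ambiguity codes pair R↔Y, W↔W, B↔V, H↔D. Complement (TTCGGGADDCGVTYBTVCGCWGWCCA), then reverse for 5'→3'.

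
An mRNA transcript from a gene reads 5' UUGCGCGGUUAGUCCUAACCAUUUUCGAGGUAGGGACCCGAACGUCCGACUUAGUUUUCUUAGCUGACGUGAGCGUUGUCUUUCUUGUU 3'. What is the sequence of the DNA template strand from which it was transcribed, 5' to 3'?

5'-AACAAGAAAGACAACGCTCACGTCAGCTAAGAAAACTAAGTCGGACGTTCGGGTCCCTACCTCGAAAATGGTTAGGACTAACCGCGCAA-3'

Replace U with T to get the coding DNA strand: TTGCGCGGTTAGTCCTAACCATTTTCGAGGTAGGGACCCGAACGTCCGACTTAGTTTTCTTAGCTGACGTGAGCGTTGTCTTTCTTGTT. The template strand is its reverse complement (complement AACGCGCCAATCAGGATTGGTAAAAGCTCCATCCCTGGGCTTGCAGGCTGAATCAAAAGAATCGACTGCACTCGCAACAGAAAGAACAA, then reverse).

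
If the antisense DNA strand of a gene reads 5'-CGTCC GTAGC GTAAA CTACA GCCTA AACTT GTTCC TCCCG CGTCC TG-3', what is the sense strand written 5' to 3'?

The coding strand is complementary and antiparallel to the template: take the complement (A↔T, G↔C) and reverse.

5′-CAGGACGCGGGAGGAACAAGTTTAGGCTGTAGTTTACGCTACGGACG-3′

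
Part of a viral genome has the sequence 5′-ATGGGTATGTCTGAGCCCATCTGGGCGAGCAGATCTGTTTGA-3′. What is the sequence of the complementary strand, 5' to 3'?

The complement of ATGGGTATGTCTGAGCCCATCTGGGCGAGCAGATCTGTTTGA is TACCCATACAGACTCGGGTAGACCCGCTCGTCTAGACAAACT (A↔T, G↔C). DNA strands are antiparallel, so the complementary strand runs 3'→5'; reversing gives the 5'→3' form.

5'-TCAAACAGATCTGCTCGCCCAGATGGGCTCAGACATACCCAT-3'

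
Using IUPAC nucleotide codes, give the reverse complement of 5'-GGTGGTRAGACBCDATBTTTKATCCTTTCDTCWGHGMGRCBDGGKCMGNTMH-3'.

5′-DKANCKGMCCHVGYCKCDCWGAHGAAAGGATMAAAVATHGVGTCTYACCACC-3′

Standard pairs A↔T, G↔C; ambiguity codes pair R↔Y, M↔K, W↔W, B↔V, D↔H, N↔N. Complement (CCACCAYTCTGVGHTAVAAAMTAGGAAAGHAGWCDCKCYGVHCCMGKCNAKD), then reverse for 5'→3'.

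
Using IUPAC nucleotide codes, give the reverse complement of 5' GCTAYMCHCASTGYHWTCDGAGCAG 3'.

5'-CTGCTCHGAWDRCASTGDGKRTAGC-3'

Standard pairs A↔T, G↔C; ambiguity codes pair Y↔R, M↔K, W↔W, S↔S, D↔H. Complement (CGATRKGDGTSACRDWAGHCTCGTC), then reverse for 5'→3'.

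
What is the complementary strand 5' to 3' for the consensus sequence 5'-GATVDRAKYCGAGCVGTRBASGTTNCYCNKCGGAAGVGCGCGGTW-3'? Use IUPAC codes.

5'-WACCGCGCBCTTCCGMNGRGNAACSTVYACBGCTCGRMTYHBATC-3'

Standard pairs A↔T, G↔C; ambiguity codes pair R↔Y, K↔M, W↔W, S↔S, B↔V, D↔H, N↔N. Complement (CTABHYTMRGCTCGBCAYVTSCAANGRGNMGCCTTCBCGCGCCAW), then reverse for 5'→3'.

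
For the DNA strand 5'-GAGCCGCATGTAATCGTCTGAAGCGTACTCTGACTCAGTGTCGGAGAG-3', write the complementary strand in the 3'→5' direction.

Base-pairing A↔T, G↔C gives the complement. The complementary strand is antiparallel, so paired with a 5'→3' strand it runs 3'→5'.

3'-CTCGGCGTACATTAGCAGACTTCGCATGAGACTGAGTCACAGCCTCTC-5'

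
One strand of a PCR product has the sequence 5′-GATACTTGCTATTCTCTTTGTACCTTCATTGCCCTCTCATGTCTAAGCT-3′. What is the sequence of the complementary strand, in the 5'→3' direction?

The complement of GATACTTGCTATTCTCTTTGTACCTTCATTGCCCTCTCATGTCTAAGCT is CTATGAACGATAAGAGAAACATGGAAGTAACGGGAGAGTACAGATTCGA (A↔T, G↔C). DNA strands are antiparallel, so the complementary strand runs 3'→5'; reversing gives the 5'→3' form.

5'-AGCTTAGACATGAGAGGGCAATGAAGGTACAAAGAGAATAGCAAGTATC-3'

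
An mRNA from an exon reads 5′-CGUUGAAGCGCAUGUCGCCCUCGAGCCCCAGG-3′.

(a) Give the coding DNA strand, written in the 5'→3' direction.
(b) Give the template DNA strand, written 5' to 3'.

(a) The coding strand matches the mRNA with U→T.
(b) The template strand is the reverse complement of the coding strand.

(a) 5'-CGTTGAAGCGCATGTCGCCCTCGAGCCCCAGG-3'
(b) 5′-CCTGGGGCTCGAGGGCGACATGCGCTTCAACG-3′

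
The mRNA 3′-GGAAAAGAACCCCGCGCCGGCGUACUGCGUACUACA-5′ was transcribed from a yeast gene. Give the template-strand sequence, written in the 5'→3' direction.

5'-CCTTTTCTTGGGGCGCGGCCGCATGACGCATGATGT-3'

Written 5'→3' the mRNA is ACAUCAUGCGUCAUGCGGCCGCGCCCCAAGAAAAGG, so the coding DNA strand is ACATCATGCGTCATGCGGCCGCGCCCCAAGAAAAGG. The template is its reverse complement.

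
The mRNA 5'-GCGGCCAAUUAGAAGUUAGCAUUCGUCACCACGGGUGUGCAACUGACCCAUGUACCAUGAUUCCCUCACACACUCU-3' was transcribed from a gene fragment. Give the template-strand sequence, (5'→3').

Replace U with T to get the coding DNA strand: GCGGCCAATTAGAAGTTAGCATTCGTCACCACGGGTGTGCAACTGACCCATGTACCATGATTCCCTCACACACTCT. The template strand is its reverse complement (complement CGCCGGTTAATCTTCAATCGTAAGCAGTGGTGCCCACACGTTGACTGGGTACATGGTACTAAGGGAGTGTGTGAGA, then reverse).

5'-AGAGTGTGTGAGGGAATCATGGTACATGGGTCAGTTGCACACCCGTGGTGACGAATGCTAACTTCTAATTGGCCGC-3'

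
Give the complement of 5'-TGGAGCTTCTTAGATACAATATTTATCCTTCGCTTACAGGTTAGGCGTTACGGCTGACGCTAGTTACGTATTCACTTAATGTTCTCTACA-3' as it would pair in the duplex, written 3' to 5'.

Base-pairing A↔T, G↔C gives the complement. The complementary strand is antiparallel, so paired with a 5'→3' strand it runs 3'→5'.

3'-ACCTCGAAGAATCTATGTTATAAATAGGAAGCGAATGTCCAATCCGCAATGCCGACTGCGATCAATGCATAAGTGAATTACAAGAGATGT-5'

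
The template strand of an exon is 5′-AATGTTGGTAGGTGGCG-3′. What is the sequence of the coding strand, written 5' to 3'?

The coding strand is complementary and antiparallel to the template: take the complement (A↔T, G↔C) and reverse.

5'-CGCCACCTACCAACATT-3'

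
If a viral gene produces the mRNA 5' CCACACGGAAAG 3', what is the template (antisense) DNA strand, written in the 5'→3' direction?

Replace U with T to get the coding DNA strand: CCACACGGAAAG. The template strand is its reverse complement (complement GGTGTGCCTTTC, then reverse).

5'-CTTTCCGTGTGG-3'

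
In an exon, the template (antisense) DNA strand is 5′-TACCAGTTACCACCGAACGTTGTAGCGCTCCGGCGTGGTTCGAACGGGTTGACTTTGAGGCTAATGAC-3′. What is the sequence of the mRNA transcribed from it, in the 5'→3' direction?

RNA polymerase reads the template 3'→5' and synthesizes mRNA 5'→3' by base-pairing (A→U, T→A, G↔C). The complement of the template is ATGGTCAATGGTGGCTTGCAACATCGCGAGGCCGCACCAAGCTTGCCCAACTGAAACTCCGATTACTG; antiparallel, so 5'→3' the coding strand is GTCATTAGCCTCAAAGTCAACCCGTTCGAACCACGCCGGAGCGCTACAACGTTCGGTGGTAACTGGTA. Replace T with U for the mRNA.

5'-GUCAUUAGCCUCAAAGUCAACCCGUUCGAACCACGCCGGAGCGCUACAACGUUCGGUGGUAACUGGUA-3'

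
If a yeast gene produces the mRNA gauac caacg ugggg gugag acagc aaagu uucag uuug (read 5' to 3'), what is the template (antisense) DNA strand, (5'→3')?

5'-CAAACTGAAACTTTGCTGTCTCACCCCCACGTTGGTATC-3'

Replace U with T to get the coding DNA strand: GATACCAACGTGGGGGTGAGACAGCAAAGTTTCAGTTTG. The template strand is its reverse complement (complement CTATGGTTGCACCCCCACTCTGTCGTTTCAAAGTCAAAC, then reverse).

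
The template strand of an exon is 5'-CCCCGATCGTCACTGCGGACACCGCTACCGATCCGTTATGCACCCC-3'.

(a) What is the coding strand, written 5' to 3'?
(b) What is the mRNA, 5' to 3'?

(a) 5'-GGGGTGCATAACGGATCGGTAGCGGTGTCCGCAGTGACGATCGGGG-3'
(b) 5'-GGGGUGCAUAACGGAUCGGUAGCGGUGUCCGCAGUGACGAUCGGGG-3'

(a) The coding strand is the reverse complement of the template: complement GGGGCTAGCAGTGACGCCTGTGGCGATGGCTAGGCAATACGTGGGG, then reverse.
(b) mRNA has the coding-strand sequence with T→U.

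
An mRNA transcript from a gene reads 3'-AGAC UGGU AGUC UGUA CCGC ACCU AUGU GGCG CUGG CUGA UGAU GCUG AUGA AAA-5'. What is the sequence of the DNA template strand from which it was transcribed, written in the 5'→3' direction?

5'-TCTGACCATCAGACATGGCGTGGATACACCGCGACCGACTACTACGACTACTTTT-3'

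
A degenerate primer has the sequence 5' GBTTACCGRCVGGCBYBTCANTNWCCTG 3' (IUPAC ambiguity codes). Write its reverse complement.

5'-CAGGWNANTGAVRVGCCBGYCGGTAAVC-3'

Standard pairs A↔T, G↔C; ambiguity codes pair R↔Y, W↔W, B↔V, N↔N. Complement (CVAATGGCYGBCCGVRVAGTNANWGGAC), then reverse for 5'→3'.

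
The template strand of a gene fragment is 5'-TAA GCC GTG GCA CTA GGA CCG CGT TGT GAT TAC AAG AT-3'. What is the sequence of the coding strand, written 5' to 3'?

5'-ATCTTGTAATCACAACGCGGTCCTAGTGCCACGGCTTA-3'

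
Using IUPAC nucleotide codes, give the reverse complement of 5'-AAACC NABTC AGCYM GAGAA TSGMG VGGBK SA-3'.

5'-TSMVCCBCKCSATTCTCKRGCTGAVTNGGTTT-3'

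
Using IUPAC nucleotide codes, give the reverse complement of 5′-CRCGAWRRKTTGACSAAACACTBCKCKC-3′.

5′-GMGMGVAGTGTTTSGTCAAMYYWTCGYG-3′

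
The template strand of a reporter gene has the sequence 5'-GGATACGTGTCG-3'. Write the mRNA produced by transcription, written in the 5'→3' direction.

The mRNA has the sequence of the coding strand (reverse complement of the template) with T→U. Reverse complement of GGATACGTGTCG is CGACACGTATCC; then T→U.

5′-CGACACGUAUCC-3′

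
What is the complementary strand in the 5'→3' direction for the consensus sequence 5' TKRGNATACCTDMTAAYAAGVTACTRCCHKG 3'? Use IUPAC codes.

Standard pairs A↔T, G↔C; ambiguity codes pair R↔Y, M↔K, D↔H, V↔B, N↔N. Complement (AMYCNTATGGAHKATTRTTCBATGAYGGDMC), then reverse for 5'→3'.

5'-CMDGGYAGTABCTTRTTAKHAGGTATNCYMA-3'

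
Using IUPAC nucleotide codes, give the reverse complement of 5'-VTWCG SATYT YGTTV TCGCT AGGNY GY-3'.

Standard pairs A↔T, G↔C; ambiguity codes pair Y↔R, W↔W, S↔S, V↔B, N↔N. Complement (BAWGCSTARARCAABAGCGATCCNRCR), then reverse for 5'→3'.

5'-RCRNCCTAGCGABAACRARATSCGWAB-3'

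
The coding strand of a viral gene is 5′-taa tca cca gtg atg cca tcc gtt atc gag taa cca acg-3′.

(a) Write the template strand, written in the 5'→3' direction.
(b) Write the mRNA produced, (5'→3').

(a) 5'-CGTTGGTTACTCGATAACGGATGGCATCACTGGTGATTA-3'
(b) 5'-UAAUCACCAGUGAUGCCAUCCGUUAUCGAGUAACCAACG-3'

(a) The template strand is the reverse complement of the coding strand: complement ATTAGTGGTCACTACGGTAGGCAATAGCTCATTGGTTGC, then reverse.
(b) mRNA matches the coding strand with T→U.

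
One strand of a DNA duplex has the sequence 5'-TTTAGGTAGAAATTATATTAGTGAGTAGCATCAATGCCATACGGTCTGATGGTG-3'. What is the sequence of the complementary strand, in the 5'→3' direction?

5'-CACCATCAGACCGTATGGCATTGATGCTACTCACTAATATAATTTCTACCTAAA-3'

Pairing A↔T and G↔C gives AAATCCATCTTTAATATAATCACTCATCGTAGTTACGGTATGCCAGACTACCAC, running 3'→5'. Reverse for the 5'→3' convention.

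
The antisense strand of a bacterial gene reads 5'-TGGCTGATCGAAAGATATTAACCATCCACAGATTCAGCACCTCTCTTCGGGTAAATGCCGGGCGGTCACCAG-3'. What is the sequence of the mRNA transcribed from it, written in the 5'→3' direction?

5'-CUGGUGACCGCCCGGCAUUUACCCGAAGAGAGGUGCUGAAUCUGUGGAUGGUUAAUAUCUUUCGAUCAGCCA-3'

The mRNA has the sequence of the coding strand (reverse complement of the template) with T→U. Reverse complement of TGGCTGATCGAAAGATATTAACCATCCACAGATTCAGCACCTCTCTTCGGGTAAATGCCGGGCGGTCACCAG is CTGGTGACCGCCCGGCATTTACCCGAAGAGAGGTGCTGAATCTGTGGATGGTTAATATCTTTCGATCAGCCA; then T→U.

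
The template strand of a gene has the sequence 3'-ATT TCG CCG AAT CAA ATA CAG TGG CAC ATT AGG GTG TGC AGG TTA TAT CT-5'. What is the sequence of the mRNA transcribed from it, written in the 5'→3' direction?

Reading the template 3'→5' as shown, RNA polymerase pairs each base (A→U, T→A, G↔C) to build mRNA 5'→3' directly.

5'-UAAAGCGGCUUAGUUUAUGUCACCGUGUAAUCCCACACGUCCAAUAUAGA-3'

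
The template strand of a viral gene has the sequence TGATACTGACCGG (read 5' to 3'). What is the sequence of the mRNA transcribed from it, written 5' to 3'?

The mRNA has the sequence of the coding strand (reverse complement of the template) with T→U. Reverse complement of TGATACTGACCGG is CCGGTCAGTATCA; then T→U.

5'-CCGGUCAGUAUCA-3'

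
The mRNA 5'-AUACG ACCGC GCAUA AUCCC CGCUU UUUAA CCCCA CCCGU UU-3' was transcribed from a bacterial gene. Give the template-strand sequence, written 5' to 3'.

Replace U with T to get the coding DNA strand: ATACGACCGCGCATAATCCCCGCTTTTTAACCCCACCCGTTT. The template strand is its reverse complement (complement TATGCTGGCGCGTATTAGGGGCGAAAAATTGGGGTGGGCAAA, then reverse).

5′-AAACGGGTGGGGTTAAAAAGCGGGGATTATGCGCGGTCGTAT-3′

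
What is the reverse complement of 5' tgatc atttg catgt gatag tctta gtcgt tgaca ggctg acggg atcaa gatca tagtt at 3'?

5′-ATAACTATGATCTTGATCCCGTCAGCCTGTCAACGACTAAGACTATCACATGCAAATGATCA-3′

Reading the sequence 3'→5' and pairing each base (A↔T, G↔C) gives the reverse complement directly.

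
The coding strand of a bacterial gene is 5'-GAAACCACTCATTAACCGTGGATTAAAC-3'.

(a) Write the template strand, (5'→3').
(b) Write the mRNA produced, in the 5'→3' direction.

(a) The template strand is the reverse complement of the coding strand: complement CTTTGGTGAGTAATTGGCACCTAATTTG, then reverse.
(b) mRNA matches the coding strand with T→U.

(a) 5'-GTTTAATCCACGGTTAATGAGTGGTTTC-3'
(b) 5'-GAAACCACUCAUUAACCGUGGAUUAAAC-3'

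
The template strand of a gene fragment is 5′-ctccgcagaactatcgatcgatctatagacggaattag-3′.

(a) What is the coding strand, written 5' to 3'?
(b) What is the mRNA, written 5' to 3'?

(a) 5'-CTAATTCCGTCTATAGATCGATCGATAGTTCTGCGGAG-3'
(b) 5′-CUAAUUCCGUCUAUAGAUCGAUCGAUAGUUCUGCGGAG-3′

(a) The coding strand is the reverse complement of the template: complement GAGGCGTCTTGATAGCTAGCTAGATATCTGCCTTAATC, then reverse.
(b) mRNA has the coding-strand sequence with T→U.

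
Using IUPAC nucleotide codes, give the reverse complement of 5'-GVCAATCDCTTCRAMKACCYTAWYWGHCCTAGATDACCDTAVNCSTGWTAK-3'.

Standard pairs A↔T, G↔C; ambiguity codes pair R↔Y, M↔K, W↔W, S↔S, D↔H, V↔B, N↔N. Complement (CBGTTAGHGAAGYTKMTGGRATWRWCDGGATCTAHTGGHATBNGSACWATM), then reverse for 5'→3'.

5'-MTAWCASGNBTAHGGTHATCTAGGDCWRWTARGGTMKTYGAAGHGATTGBC-3'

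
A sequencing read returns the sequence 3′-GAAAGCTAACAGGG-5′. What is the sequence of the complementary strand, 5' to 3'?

The strand is given 3'→5', so its complement runs 5'→3' in the same left-to-right order: pair each base A↔T, G↔C.

5'-CTTTCGATTGTCCC-3'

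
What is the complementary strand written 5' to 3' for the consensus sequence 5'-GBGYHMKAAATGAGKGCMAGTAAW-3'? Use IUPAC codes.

5'-WTTACTKGCMCTCATTTMKDRCVC-3'

Standard pairs A↔T, G↔C; ambiguity codes pair Y↔R, M↔K, W↔W, B↔V, H↔D. Complement (CVCRDKMTTTACTCMCGKTCATTW), then reverse for 5'→3'.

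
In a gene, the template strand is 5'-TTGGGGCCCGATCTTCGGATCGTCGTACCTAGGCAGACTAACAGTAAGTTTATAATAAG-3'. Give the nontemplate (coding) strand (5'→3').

5'-CTTATTATAAACTTACTGTTAGTCTGCCTAGGTACGACGATCCGAAGATCGGGCCCCAA-3'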